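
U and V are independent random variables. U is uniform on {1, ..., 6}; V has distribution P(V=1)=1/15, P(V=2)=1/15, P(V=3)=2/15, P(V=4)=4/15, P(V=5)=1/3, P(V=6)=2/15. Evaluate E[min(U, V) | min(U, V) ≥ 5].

P(min(U, V) ≥ 5) = 7/45.
Summing min(U,V)·P(x,y) over outcomes with min(U, V) ≥ 5 gives 4/5.
E[min(U, V) | min(U, V) ≥ 5] = (4/5) / (7/45) = 36/7.

36/7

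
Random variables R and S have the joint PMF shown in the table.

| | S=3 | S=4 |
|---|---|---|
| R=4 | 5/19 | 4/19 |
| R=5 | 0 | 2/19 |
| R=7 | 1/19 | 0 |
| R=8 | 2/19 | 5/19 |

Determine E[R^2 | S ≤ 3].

P(S ≤ 3) = 8/19.
Σ R^2·P over the event = 16·(5/19) + 49·(1/19) + 64·(2/19) = 257/19.
E[R^2 | S ≤ 3] = (257/19) / (8/19) = 257/8.

257/8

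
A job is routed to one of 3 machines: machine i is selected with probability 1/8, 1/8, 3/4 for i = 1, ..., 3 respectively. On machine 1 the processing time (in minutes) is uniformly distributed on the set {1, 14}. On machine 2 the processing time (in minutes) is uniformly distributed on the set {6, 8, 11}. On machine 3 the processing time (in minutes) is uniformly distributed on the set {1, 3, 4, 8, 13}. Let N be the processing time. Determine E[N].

E[N | machine 1] = (1+14)/2 = 15/2.
E[N | machine 2] = (6+8+11)/3 = 25/3.
E[N | machine 3] = (1+3+4+8+13)/5 = 29/5.
E[N] = (1/8)·(15/2) + (1/8)·(25/3) + (3/4)·(29/5) = 1519/240.

1519/240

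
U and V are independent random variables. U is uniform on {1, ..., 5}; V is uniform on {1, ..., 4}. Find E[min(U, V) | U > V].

P(U > V) = 1/2.
Summing min(U,V)·P(x,y) over outcomes with U > V gives 1.
E[min(U, V) | U > V] = (1) / (1/2) = 2.

2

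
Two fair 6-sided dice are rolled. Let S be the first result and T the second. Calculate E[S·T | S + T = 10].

73/3

Outcomes with S + T = 10: (4,6), (5,5), (6,4), each with probability 1/36.
E[S·T | S + T = 10] = (24 + 25 + 24) / 3 = 73/3.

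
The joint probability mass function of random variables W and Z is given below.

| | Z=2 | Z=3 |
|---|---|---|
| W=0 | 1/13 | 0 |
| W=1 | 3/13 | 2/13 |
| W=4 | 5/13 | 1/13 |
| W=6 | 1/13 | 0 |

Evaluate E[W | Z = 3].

P(Z = 3) = 3/13.
Summing W·P(W=x,Z=y) over the conditioning event gives 6/13.
E[W | Z = 3] = (6/13) / (3/13) = 2.

2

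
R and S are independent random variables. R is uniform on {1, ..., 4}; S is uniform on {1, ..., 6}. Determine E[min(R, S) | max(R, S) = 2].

Outcomes with max(R, S) = 2: (1,2), (2,1), (2,2), each with probability 1/24.
E[min(R, S) | max(R, S) = 2] = (1 + 1 + 2) / 3 = 4/3.

4/3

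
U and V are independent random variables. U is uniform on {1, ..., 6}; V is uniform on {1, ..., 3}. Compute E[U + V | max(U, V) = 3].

P(max(U, V) = 3) = 5/18.
Summing (U+V)·P(x,y) over outcomes with max(U, V) = 3 gives 4/3.
E[U + V | max(U, V) = 3] = (4/3) / (5/18) = 24/5.

24/5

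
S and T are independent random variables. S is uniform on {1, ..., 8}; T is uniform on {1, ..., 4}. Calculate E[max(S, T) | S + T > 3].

P(S + T > 3) = 29/32.
Summing max(S,T)·P(x,y) over outcomes with S + T > 3 gives 149/32.
E[max(S, T) | S + T > 3] = (149/32) / (29/32) = 149/29.

149/29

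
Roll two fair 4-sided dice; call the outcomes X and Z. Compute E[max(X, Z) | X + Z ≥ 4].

45/13

P(X + Z ≥ 4) = 13/16.
Summing max(X,Z)·P(x,y) over outcomes with X + Z ≥ 4 gives 45/16.
E[max(X, Z) | X + Z ≥ 4] = (45/16) / (13/16) = 45/13.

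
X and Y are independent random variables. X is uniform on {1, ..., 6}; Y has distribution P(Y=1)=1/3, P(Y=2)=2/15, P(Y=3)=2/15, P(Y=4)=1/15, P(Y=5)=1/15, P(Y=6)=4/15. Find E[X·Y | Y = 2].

P(Y = 2) = 2/15.
Summing XY·P(x,y) over outcomes with Y = 2 gives 14/15.
E[X·Y | Y = 2] = (14/15) / (2/15) = 7.

7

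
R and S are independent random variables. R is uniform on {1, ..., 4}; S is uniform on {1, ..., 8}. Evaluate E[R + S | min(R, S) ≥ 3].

P(min(R, S) ≥ 3) = 3/8.
Summing (R+S)·P(x,y) over outcomes with min(R, S) ≥ 3 gives 27/8.
E[R + S | min(R, S) ≥ 3] = (27/8) / (3/8) = 9.

9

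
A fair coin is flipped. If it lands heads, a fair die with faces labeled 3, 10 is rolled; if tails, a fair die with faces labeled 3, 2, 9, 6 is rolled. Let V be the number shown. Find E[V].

23/4

E[V | heads] = (3+10)/2 = 13/2.
E[V | tails] = (3+2+9+6)/4 = 5.
E[V] = (1/2)·(13/2) + (1/2)·(5) = 23/4.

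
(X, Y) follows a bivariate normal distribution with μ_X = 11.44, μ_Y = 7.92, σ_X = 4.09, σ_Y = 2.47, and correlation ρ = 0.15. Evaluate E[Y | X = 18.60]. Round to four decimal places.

E[Y | X=x] = μ_Y + ρ(σ_Y/σ_X)(x − μ_X) for jointly normal variables.
E[Y | X=18.60] = 7.92 + (0.15)·(2.47/4.09)·(18.60 − (11.44)) = 7.92 + (0.090587)·(7.16) = 8.5686.

8.5686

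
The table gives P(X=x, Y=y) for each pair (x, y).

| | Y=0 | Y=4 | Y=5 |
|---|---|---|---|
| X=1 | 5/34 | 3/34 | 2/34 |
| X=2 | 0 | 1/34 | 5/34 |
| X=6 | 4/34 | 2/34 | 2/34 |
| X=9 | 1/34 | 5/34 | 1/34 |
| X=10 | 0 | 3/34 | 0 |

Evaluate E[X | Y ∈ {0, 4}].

P(Y ∈ {0, 4}) = 12/17.
Summing X·P(X=x,Y=y) over the conditioning event gives 65/17.
E[X | Y ∈ {0, 4}] = (65/17) / (12/17) = 65/12.

65/12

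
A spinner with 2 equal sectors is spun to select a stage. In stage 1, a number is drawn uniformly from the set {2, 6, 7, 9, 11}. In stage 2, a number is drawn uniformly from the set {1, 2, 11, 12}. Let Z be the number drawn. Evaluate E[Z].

E[Z | stage 1] = (2+6+7+9+11)/5 = 7.
E[Z | stage 2] = (1+2+11+12)/4 = 13/2.
By the law of total expectation,
E[Z] = (1/2)·(7) + (1/2)·(13/2) = 27/4.

27/4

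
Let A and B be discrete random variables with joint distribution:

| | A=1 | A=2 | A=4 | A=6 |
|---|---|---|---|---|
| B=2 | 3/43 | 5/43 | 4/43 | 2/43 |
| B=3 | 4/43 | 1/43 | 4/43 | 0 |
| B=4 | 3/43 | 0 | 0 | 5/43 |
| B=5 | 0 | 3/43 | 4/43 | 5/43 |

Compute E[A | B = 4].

33/8

P(B = 4) = 8/43.
Summing A·P(A=x,B=y) over the conditioning event gives 33/43.
E[A | B = 4] = (33/43) / (8/43) = 33/8.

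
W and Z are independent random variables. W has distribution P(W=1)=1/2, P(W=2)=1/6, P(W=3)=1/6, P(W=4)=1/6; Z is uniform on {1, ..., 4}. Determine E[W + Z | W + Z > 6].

22/3

P(W + Z > 6) = 1/8.
Summing (W+Z)·P(x,y) over outcomes with W + Z > 6 gives 11/12.
E[W + Z | W + Z > 6] = (11/12) / (1/8) = 22/3.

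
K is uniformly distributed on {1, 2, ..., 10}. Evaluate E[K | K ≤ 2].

3/2

Given K ≤ 2, K is equally likely to be any of {1, 2}.
E[K | K ≤ 2] = (1 + 2) / 2 = 3/2.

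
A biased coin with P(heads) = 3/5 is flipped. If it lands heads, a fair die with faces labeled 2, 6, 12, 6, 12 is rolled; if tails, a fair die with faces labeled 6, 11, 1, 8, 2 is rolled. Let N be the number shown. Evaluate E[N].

E[N | heads] = (2+6+12+6+12)/5 = 38/5.
E[N | tails] = (6+11+1+8+2)/5 = 28/5.
E[N] = (3/5)·(38/5) + (2/5)·(28/5) = 34/5.

34/5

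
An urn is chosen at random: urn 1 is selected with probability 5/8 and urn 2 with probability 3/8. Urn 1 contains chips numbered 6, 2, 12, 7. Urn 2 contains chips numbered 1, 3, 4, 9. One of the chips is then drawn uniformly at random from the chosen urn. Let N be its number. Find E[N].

93/16

E[N | urn 1] = (6+2+12+7)/4 = 27/4.
E[N | urn 2] = (1+3+4+9)/4 = 17/4.
By the law of total expectation,
E[N] = (5/8)·(27/4) + (3/8)·(17/4) = 93/16.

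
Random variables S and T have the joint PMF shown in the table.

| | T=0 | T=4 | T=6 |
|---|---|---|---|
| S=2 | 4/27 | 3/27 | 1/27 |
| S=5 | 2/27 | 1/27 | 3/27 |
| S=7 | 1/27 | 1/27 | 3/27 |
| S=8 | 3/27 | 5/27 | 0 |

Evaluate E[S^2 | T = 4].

P(T = 4) = 10/27.
Σ S^2·P over the event = 4·(3/27) + 25·(1/27) + 49·(1/27) + 64·(5/27) = 406/27.
E[S^2 | T = 4] = (406/27) / (10/27) = 203/5.

203/5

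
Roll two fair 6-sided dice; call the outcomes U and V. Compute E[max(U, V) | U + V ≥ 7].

113/21

P(U + V ≥ 7) = 7/12.
Summing max(U,V)·P(x,y) over outcomes with U + V ≥ 7 gives 113/36.
E[max(U, V) | U + V ≥ 7] = (113/36) / (7/12) = 113/21.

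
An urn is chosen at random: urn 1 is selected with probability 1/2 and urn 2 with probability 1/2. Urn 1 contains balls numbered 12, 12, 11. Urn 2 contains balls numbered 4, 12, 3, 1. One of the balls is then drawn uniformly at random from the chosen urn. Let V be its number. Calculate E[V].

E[V | urn 1] = (12+12+11)/3 = 35/3.
E[V | urn 2] = (4+12+3+1)/4 = 5.
By the law of total expectation,
E[V] = (1/2)·(35/3) + (1/2)·(5) = 25/3.

25/3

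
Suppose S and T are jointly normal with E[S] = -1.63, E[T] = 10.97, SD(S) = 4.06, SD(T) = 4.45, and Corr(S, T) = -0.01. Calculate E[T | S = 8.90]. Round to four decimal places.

E[T | S=x] = μ_T + ρ(σ_T/σ_S)(x − μ_S) for jointly normal variables.
E[T | S=8.90] = 10.97 + (-0.01)·(4.45/4.06)·(8.90 − (-1.63)) = 10.97 + (-0.010961)·(10.53) = 10.8546.

10.8546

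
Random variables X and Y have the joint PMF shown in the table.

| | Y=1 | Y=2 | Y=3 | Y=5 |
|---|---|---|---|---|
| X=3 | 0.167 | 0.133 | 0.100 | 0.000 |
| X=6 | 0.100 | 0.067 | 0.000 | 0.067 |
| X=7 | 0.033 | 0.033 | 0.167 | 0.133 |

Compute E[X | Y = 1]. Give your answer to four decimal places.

4.4400

P(Y = 1) = 0.300.
Σ X·P over the event = 3·(0.167) + 6·(0.100) + 7·(0.033) = 1.332.
E[X | Y = 1] = (1.332) / (0.300) = 4.4400.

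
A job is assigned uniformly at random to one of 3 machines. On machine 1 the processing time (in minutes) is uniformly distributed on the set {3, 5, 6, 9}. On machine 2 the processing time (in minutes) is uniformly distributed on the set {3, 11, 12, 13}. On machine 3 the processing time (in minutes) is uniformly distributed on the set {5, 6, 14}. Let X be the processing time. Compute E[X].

143/18

E[X | machine 1] = (3+5+6+9)/4 = 23/4.
E[X | machine 2] = (3+11+12+13)/4 = 39/4.
E[X | machine 3] = (5+6+14)/3 = 25/3.
E[X] = (1/3)·(23/4) + (1/3)·(39/4) + (1/3)·(25/3) = 143/18.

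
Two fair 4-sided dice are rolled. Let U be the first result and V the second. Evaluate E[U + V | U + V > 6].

P(U + V > 6) = 3/16.
Summing (U+V)·P(x,y) over outcomes with U + V > 6 gives 11/8.
E[U + V | U + V > 6] = (11/8) / (3/16) = 22/3.

22/3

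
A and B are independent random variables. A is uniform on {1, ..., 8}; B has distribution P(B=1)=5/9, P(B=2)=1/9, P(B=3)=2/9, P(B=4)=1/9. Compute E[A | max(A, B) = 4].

7/2

P(max(A, B) = 4) = 1/6.
Summing A·P(x,y) over outcomes with max(A, B) = 4 gives 7/12.
E[A | max(A, B) = 4] = (7/12) / (1/6) = 7/2.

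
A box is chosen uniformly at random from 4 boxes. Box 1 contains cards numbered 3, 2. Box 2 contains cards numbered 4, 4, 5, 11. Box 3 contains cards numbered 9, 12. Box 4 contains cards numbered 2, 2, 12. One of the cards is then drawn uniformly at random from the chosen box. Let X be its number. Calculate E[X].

E[X | box 1] = (3+2)/2 = 5/2.
E[X | box 2] = (4+4+5+11)/4 = 6.
E[X | box 3] = (9+12)/2 = 21/2.
E[X | box 4] = (2+2+12)/3 = 16/3.
E[X] = (1/4)·(5/2) + (1/4)·(6) + (1/4)·(21/2) + (1/4)·(16/3) = 73/12.

73/12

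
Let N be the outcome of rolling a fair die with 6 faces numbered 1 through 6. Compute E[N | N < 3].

3/2

Given N < 3, N is equally likely to be any of {1, 2}.
E[N | N < 3] = (1 + 2) / 2 = 3/2.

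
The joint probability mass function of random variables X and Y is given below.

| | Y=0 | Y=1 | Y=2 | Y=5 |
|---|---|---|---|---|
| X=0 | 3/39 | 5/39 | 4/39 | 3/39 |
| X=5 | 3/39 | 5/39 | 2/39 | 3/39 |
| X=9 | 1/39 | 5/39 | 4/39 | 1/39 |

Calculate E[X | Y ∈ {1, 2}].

P(Y ∈ {1, 2}) = 25/39.
Σ X·P over the event = 0·(5/39) + 0·(4/39) + 5·(5/39) + 5·(2/39) + 9·(5/39) + 9·(4/39) = 116/39.
E[X | Y ∈ {1, 2}] = (116/39) / (25/39) = 116/25.

116/25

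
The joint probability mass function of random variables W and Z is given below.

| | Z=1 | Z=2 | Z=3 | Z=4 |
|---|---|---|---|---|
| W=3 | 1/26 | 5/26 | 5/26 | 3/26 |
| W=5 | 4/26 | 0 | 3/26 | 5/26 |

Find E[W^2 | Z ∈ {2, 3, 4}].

P(Z ∈ {2, 3, 4}) = 21/26.
Σ W^2·P over the event = 9·(5/26) + 9·(5/26) + 9·(3/26) + 25·(3/26) + 25·(5/26) = 317/26.
E[W^2 | Z ∈ {2, 3, 4}] = (317/26) / (21/26) = 317/21.

317/21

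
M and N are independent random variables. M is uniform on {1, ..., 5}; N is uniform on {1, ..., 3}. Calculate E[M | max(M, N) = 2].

5/3

P(max(M, N) = 2) = 1/5.
Summing M·P(x,y) over outcomes with max(M, N) = 2 gives 1/3.
E[M | max(M, N) = 2] = (1/3) / (1/5) = 5/3.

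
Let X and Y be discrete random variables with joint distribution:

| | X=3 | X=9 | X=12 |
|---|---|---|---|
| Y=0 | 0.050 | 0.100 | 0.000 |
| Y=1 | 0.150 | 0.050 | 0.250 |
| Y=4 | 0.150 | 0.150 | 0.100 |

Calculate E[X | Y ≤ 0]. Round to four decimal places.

P(Y ≤ 0) = 0.150.
Σ X·P over the event = 3·(0.050) + 9·(0.100) = 1.050.
E[X | Y ≤ 0] = (1.050) / (0.150) = 7.0000.

7.0000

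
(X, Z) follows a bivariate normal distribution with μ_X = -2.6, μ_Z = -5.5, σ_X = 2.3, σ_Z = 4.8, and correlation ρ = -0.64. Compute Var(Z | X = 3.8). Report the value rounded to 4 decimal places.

The conditional variance in a bivariate normal is σ_Z²(1 − ρ²), independent of x.
Var(Z | X=3.8) = (4.8)²·(1 − (-0.64)²) = 23.04·0.5904 = 13.6028.

13.6028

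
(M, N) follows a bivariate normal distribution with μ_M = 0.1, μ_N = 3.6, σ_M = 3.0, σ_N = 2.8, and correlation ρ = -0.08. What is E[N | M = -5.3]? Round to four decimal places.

The regression of N on M has slope ρ·σ_N/σ_M and passes through (μ_M, μ_N).
E[N | M=-5.3] = 3.6 + (-0.08)·(2.8/3.0)·(-5.3 − (0.1)) = 3.6 + (-0.074667)·(-5.4) = 4.0032.

4.0032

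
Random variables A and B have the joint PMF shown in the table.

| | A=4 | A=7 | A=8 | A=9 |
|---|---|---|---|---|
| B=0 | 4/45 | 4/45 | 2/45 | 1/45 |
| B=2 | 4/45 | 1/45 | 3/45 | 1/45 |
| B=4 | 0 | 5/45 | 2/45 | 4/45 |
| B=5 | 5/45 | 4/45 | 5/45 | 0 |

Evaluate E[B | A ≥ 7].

99/32

P(A ≥ 7) = 32/45.
Summing B·P(A=x,B=y) over the conditioning event gives 11/5.
E[B | A ≥ 7] = (11/5) / (32/45) = 99/32.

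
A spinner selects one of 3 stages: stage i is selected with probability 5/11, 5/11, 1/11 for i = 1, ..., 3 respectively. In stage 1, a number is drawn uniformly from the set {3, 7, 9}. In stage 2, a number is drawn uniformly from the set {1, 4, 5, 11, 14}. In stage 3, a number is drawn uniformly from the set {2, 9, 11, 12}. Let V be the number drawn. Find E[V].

41/6

E[V | stage 1] = (3+7+9)/3 = 19/3.
E[V | stage 2] = (1+4+5+11+14)/5 = 7.
E[V | stage 3] = (2+9+11+12)/4 = 17/2.
E[V] = (5/11)·(19/3) + (5/11)·(7) + (1/11)·(17/2) = 41/6.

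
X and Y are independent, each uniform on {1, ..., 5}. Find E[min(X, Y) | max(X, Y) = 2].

4/3

P(max(X, Y) = 2) = 3/25.
Summing min(X,Y)·P(x,y) over outcomes with max(X, Y) = 2 gives 4/25.
E[min(X, Y) | max(X, Y) = 2] = (4/25) / (3/25) = 4/3.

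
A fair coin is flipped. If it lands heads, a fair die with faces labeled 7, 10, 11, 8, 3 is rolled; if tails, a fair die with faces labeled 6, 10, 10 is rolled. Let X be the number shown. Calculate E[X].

E[X | heads] = (7+10+11+8+3)/5 = 39/5.
E[X | tails] = (6+10+10)/3 = 26/3.
E[X] = (1/2)·(39/5) + (1/2)·(26/3) = 247/30.

247/30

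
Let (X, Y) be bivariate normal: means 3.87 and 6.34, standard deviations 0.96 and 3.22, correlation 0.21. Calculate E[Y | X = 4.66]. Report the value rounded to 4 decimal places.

E[Y | X=x] = μ_Y + ρ(σ_Y/σ_X)(x − μ_X) for jointly normal variables.
E[Y | X=4.66] = 6.34 + (0.21)·(3.22/0.96)·(4.66 − (3.87)) = 6.34 + (0.70437)·(0.79) = 6.8965.

6.8965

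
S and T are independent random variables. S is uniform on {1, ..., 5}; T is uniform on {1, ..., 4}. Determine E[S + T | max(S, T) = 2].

P(max(S, T) = 2) = 3/20.
Summing (S+T)·P(x,y) over outcomes with max(S, T) = 2 gives 1/2.
E[S + T | max(S, T) = 2] = (1/2) / (3/20) = 10/3.

10/3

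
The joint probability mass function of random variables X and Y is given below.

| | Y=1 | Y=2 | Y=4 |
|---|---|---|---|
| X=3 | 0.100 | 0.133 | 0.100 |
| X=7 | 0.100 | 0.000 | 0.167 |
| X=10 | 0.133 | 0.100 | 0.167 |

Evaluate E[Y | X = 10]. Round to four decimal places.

2.5025

P(X = 10) = 0.400.
Σ Y·P over the event = 1·(0.133) + 2·(0.100) + 4·(0.167) = 1.001.
E[Y | X = 10] = (1.001) / (0.400) = 2.5025.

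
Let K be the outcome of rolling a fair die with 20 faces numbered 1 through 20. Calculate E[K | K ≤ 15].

8

P(K ≤ 15) = 3/4.
E[K | K ≤ 15] = (6) / (3/4) = 8.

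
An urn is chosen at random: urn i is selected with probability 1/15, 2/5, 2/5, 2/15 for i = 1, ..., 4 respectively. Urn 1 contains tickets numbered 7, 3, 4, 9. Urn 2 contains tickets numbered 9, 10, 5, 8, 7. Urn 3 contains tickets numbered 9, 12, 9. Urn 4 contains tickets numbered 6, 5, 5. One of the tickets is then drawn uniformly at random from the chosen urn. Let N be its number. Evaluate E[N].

7393/900

E[N | urn 1] = (7+3+4+9)/4 = 23/4.
E[N | urn 2] = (9+10+5+8+7)/5 = 39/5.
E[N | urn 3] = (9+12+9)/3 = 10.
E[N | urn 4] = (6+5+5)/3 = 16/3.
E[N] = (1/15)·(23/4) + (2/5)·(39/5) + (2/5)·(10) + (2/15)·(16/3) = 7393/900.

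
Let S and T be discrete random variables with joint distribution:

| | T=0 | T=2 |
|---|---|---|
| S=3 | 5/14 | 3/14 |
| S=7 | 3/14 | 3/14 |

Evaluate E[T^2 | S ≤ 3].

P(S ≤ 3) = 4/7.
Σ T^2·P over the event = 0·(5/14) + 4·(3/14) = 6/7.
E[T^2 | S ≤ 3] = (6/7) / (4/7) = 3/2.

3/2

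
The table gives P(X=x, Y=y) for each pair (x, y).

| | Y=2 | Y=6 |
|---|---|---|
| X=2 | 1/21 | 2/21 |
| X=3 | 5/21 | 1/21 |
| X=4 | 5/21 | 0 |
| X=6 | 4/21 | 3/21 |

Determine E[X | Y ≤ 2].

61/15

P(Y ≤ 2) = 5/7.
Σ X·P over the event = 2·(1/21) + 3·(5/21) + 4·(5/21) + 6·(4/21) = 61/21.
E[X | Y ≤ 2] = (61/21) / (5/7) = 61/15.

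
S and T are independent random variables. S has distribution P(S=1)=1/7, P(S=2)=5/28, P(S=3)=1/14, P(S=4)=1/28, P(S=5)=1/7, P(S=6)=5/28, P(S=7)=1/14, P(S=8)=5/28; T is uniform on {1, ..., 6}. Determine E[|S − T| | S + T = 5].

P(S + T = 5) = 1/14.
Summing |S−T|·P(x,y) over outcomes with S + T = 5 gives 11/84.
E[|S − T| | S + T = 5] = (11/84) / (1/14) = 11/6.

11/6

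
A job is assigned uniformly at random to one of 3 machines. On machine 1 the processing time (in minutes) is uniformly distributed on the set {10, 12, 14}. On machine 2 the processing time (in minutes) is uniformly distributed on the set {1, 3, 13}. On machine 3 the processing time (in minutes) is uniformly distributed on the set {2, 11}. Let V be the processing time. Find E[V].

E[V | machine 1] = (10+12+14)/3 = 12.
E[V | machine 2] = (1+3+13)/3 = 17/3.
E[V | machine 3] = (2+11)/2 = 13/2.
E[V] = (1/3)·(12) + (1/3)·(17/3) + (1/3)·(13/2) = 145/18.

145/18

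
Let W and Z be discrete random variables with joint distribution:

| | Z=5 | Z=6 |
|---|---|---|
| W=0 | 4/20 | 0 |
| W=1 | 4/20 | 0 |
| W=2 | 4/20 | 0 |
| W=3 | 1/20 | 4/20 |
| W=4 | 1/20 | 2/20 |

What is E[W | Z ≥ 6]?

P(Z ≥ 6) = 3/10.
Σ W·P over the event = 3·(4/20) + 4·(2/20) = 1.
E[W | Z ≥ 6] = (1) / (3/10) = 10/3.

10/3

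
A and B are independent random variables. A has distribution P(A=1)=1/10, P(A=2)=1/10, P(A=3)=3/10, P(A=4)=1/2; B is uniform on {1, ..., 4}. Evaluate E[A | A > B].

P(A > B) = 11/20.
Summing A·P(x,y) over outcomes with A > B gives 2.
E[A | A > B] = (2) / (11/20) = 40/11.

40/11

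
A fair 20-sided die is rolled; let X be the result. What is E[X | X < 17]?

P(X < 17) = 4/5.
E[X | X < 17] = (34/5) / (4/5) = 17/2.

17/2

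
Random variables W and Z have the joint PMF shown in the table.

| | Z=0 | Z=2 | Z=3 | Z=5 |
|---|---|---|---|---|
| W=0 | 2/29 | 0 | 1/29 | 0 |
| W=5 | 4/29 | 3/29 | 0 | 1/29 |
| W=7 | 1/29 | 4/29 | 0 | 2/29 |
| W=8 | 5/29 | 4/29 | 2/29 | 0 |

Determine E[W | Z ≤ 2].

142/23

P(Z ≤ 2) = 23/29.
Σ W·P over the event = 0·(2/29) + 5·(4/29) + 5·(3/29) + 7·(1/29) + 7·(4/29) + 8·(5/29) + 8·(4/29) = 142/29.
E[W | Z ≤ 2] = (142/29) / (23/29) = 142/23.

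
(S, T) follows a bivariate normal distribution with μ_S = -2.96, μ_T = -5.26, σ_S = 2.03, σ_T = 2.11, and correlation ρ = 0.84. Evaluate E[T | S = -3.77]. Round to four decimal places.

The regression of T on S has slope ρ·σ_T/σ_S and passes through (μ_S, μ_T).
E[T | S=-3.77] = -5.26 + (0.84)·(2.11/2.03)·(-3.77 − (-2.96)) = -5.26 + (0.8731)·(-0.81) = -5.9672.

-5.9672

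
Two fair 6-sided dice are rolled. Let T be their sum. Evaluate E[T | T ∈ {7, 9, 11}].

P(T ∈ {7, 9, 11}) = 1/3.
Σ over the event: 7·1/6 + 9·1/9 + 11·1/18 = 25/9.
E[T | T ∈ {7, 9, 11}] = (25/9) / (1/3) = 25/3.

25/3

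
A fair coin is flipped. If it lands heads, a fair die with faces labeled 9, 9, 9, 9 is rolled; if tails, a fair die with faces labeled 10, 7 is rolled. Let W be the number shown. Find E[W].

E[W | heads] = (9+9+9+9)/4 = 9.
E[W | tails] = (10+7)/2 = 17/2.
By the law of total expectation,
E[W] = (1/2)·(9) + (1/2)·(17/2) = 35/4.

35/4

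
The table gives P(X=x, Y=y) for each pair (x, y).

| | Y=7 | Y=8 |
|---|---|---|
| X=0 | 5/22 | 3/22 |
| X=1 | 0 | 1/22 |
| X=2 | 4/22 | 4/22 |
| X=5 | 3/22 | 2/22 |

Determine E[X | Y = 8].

P(Y = 8) = 5/11.
Σ X·P over the event = 0·(3/22) + 1·(1/22) + 2·(4/22) + 5·(2/22) = 19/22.
E[X | Y = 8] = (19/22) / (5/11) = 19/10.

19/10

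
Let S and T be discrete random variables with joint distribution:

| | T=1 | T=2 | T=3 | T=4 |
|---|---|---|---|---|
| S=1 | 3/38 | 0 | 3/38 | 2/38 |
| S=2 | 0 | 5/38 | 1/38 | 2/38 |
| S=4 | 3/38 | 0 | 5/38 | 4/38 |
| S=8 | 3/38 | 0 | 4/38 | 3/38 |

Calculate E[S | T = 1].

13/3

P(T = 1) = 9/38.
Σ S·P over the event = 1·(3/38) + 4·(3/38) + 8·(3/38) = 39/38.
E[S | T = 1] = (39/38) / (9/38) = 13/3.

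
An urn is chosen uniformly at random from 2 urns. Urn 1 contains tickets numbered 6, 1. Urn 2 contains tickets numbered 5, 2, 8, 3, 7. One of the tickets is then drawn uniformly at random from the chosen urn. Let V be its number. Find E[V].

17/4

E[V | urn 1] = (6+1)/2 = 7/2.
E[V | urn 2] = (5+2+8+3+7)/5 = 5.
E[V] = (1/2)·(7/2) + (1/2)·(5) = 17/4.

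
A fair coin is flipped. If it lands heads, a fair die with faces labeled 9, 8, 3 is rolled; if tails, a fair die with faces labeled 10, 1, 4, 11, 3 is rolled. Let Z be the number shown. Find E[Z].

E[Z | heads] = (9+8+3)/3 = 20/3.
E[Z | tails] = (10+1+4+11+3)/5 = 29/5.
By the law of total expectation,
E[Z] = (1/2)·(20/3) + (1/2)·(29/5) = 187/30.

187/30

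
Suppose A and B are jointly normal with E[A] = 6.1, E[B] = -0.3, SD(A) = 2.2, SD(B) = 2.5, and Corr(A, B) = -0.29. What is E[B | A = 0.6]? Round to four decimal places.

1.5125

The regression of B on A has slope ρ·σ_B/σ_A and passes through (μ_A, μ_B).
E[B | A=0.6] = -0.3 + (-0.29)·(2.5/2.2)·(0.6 − (6.1)) = -0.3 + (-0.32955)·(-5.5) = 1.5125.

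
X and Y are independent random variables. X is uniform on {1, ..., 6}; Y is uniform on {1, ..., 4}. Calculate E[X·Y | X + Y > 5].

25/2

P(X + Y > 5) = 7/12.
Summing XY·P(x,y) over outcomes with X + Y > 5 gives 175/24.
E[X·Y | X + Y > 5] = (175/24) / (7/12) = 25/2.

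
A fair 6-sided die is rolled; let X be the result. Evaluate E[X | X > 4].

Given X > 4, X is equally likely to be any of {5, 6}.
E[X | X > 4] = (5 + 6) / 2 = 11/2.

11/2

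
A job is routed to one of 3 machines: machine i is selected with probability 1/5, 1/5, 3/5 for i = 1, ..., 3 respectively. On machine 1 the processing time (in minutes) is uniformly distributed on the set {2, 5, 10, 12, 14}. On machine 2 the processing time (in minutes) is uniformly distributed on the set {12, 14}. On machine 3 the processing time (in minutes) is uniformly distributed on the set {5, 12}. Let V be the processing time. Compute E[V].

471/50

E[V | machine 1] = (2+5+10+12+14)/5 = 43/5.
E[V | machine 2] = (12+14)/2 = 13.
E[V | machine 3] = (5+12)/2 = 17/2.
By the law of total expectation,
E[V] = (1/5)·(43/5) + (1/5)·(13) + (3/5)·(17/2) = 471/50.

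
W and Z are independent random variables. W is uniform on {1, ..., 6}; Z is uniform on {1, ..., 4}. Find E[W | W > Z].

P(W > Z) = 7/12.
Summing W·P(x,y) over outcomes with W > Z gives 8/3.
E[W | W > Z] = (8/3) / (7/12) = 32/7.

32/7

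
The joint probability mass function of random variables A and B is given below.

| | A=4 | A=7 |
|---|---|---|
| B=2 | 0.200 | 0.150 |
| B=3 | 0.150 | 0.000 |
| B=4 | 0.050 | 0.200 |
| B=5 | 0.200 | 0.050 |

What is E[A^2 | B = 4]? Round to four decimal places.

P(B = 4) = 0.250.
Σ A^2·P over the event = 16·(0.050) + 49·(0.200) = 10.600.
E[A^2 | B = 4] = (10.600) / (0.250) = 42.4000.

42.4000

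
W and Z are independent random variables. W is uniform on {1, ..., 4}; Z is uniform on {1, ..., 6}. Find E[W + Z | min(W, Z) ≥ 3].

8

P(min(W, Z) ≥ 3) = 1/3.
Summing (W+Z)·P(x,y) over outcomes with min(W, Z) ≥ 3 gives 8/3.
E[W + Z | min(W, Z) ≥ 3] = (8/3) / (1/3) = 8.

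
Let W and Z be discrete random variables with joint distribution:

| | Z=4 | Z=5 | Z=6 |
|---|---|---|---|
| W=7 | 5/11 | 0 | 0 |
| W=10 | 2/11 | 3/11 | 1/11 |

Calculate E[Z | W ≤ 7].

4

P(W ≤ 7) = 5/11.
Σ Z·P over the event = 4·(5/11) = 20/11.
E[Z | W ≤ 7] = (20/11) / (5/11) = 4.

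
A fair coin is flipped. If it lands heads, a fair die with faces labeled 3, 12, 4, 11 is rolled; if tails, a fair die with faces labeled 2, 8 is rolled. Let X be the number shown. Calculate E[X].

25/4

E[X | heads] = (3+12+4+11)/4 = 15/2.
E[X | tails] = (2+8)/2 = 5.
E[X] = (1/2)·(15/2) + (1/2)·(5) = 25/4.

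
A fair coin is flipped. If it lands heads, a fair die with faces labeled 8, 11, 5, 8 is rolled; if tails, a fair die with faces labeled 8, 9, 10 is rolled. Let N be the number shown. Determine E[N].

17/2

E[N | heads] = (8+11+5+8)/4 = 8.
E[N | tails] = (8+9+10)/3 = 9.
E[N] = (1/2)·(8) + (1/2)·(9) = 17/2.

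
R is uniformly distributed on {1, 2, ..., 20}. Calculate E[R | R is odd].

10

Given R is odd, R is equally likely to be any of {1, 3, 5, 7, 9, 11, 13, 15, 17, 19}.
E[R | R is odd] = (1 + 3 + 5 + 7 + 9 + 11 + 13 + 15 + 17 + 19) / 10 = 10.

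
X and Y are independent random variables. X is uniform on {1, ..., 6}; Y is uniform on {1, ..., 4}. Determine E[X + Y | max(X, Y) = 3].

Outcomes with max(X, Y) = 3: (1,3), (2,3), (3,1), (3,2), (3,3), each with probability 1/24.
E[X + Y | max(X, Y) = 3] = (4 + 5 + 4 + 5 + 6) / 5 = 24/5.

24/5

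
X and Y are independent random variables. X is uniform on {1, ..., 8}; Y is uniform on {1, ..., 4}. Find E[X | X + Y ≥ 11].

Outcomes with X + Y ≥ 11: (7,4), (8,3), (8,4), each with probability 1/32.
E[X | X + Y ≥ 11] = (7 + 8 + 8) / 3 = 23/3.

23/3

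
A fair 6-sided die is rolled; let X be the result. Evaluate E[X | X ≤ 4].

5/2

Given X ≤ 4, X is equally likely to be any of {1, 2, 3, 4}.
E[X | X ≤ 4] = (1 + 2 + 3 + 4) / 4 = 5/2.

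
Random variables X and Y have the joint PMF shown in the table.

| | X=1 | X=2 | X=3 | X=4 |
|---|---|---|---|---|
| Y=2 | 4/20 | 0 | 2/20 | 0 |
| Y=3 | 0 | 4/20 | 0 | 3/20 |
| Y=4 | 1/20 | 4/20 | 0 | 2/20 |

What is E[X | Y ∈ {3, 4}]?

P(Y ∈ {3, 4}) = 7/10.
Σ X·P over the event = 1·(1/20) + 2·(4/20) + 2·(4/20) + 4·(3/20) + 4·(2/20) = 37/20.
E[X | Y ∈ {3, 4}] = (37/20) / (7/10) = 37/14.

37/14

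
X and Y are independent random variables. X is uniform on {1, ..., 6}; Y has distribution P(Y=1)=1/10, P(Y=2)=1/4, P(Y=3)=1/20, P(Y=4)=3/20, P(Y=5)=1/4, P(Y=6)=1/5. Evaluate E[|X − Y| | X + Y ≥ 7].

79/38

P(X + Y ≥ 7) = 19/30.
Summing |X−Y|·P(x,y) over outcomes with X + Y ≥ 7 gives 79/60.
E[|X − Y| | X + Y ≥ 7] = (79/60) / (19/30) = 79/38.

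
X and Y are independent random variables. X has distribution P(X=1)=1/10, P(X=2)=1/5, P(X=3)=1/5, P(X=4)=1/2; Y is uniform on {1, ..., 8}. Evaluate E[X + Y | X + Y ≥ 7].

467/51

P(X + Y ≥ 7) = 51/80.
Summing (X+Y)·P(x,y) over outcomes with X + Y ≥ 7 gives 467/80.
E[X + Y | X + Y ≥ 7] = (467/80) / (51/80) = 467/51.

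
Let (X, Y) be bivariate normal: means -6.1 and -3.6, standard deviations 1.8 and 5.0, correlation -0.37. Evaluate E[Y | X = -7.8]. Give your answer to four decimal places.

The regression of Y on X has slope ρ·σ_Y/σ_X and passes through (μ_X, μ_Y).
E[Y | X=-7.8] = -3.6 + (-0.37)·(5.0/1.8)·(-7.8 − (-6.1)) = -3.6 + (-1.02778)·(-1.7) = -1.8528.

-1.8528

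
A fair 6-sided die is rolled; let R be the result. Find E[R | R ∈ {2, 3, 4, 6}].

15/4

P(R ∈ {2, 3, 4, 6}) = 2/3.
Σ over the event: 2·1/6 + 3·1/6 + 4·1/6 + 6·1/6 = 5/2.
E[R | R ∈ {2, 3, 4, 6}] = (5/2) / (2/3) = 15/4.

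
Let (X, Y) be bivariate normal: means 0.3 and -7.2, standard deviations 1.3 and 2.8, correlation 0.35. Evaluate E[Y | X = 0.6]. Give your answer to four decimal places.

-6.9738

E[Y | X=x] = μ_Y + ρ(σ_Y/σ_X)(x − μ_X) for jointly normal variables.
E[Y | X=0.6] = -7.2 + (0.35)·(2.8/1.3)·(0.6 − (0.3)) = -7.2 + (0.75385)·(0.3) = -6.9738.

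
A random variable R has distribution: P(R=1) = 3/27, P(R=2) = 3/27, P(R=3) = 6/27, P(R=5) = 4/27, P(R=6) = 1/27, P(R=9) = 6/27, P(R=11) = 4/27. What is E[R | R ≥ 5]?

P(R ≥ 5) = 5/9.
Σ over the event: 5·4/27 + 6·1/27 + 9·2/9 + 11·4/27 = 124/27.
E[R | R ≥ 5] = (124/27) / (5/9) = 124/15.

124/15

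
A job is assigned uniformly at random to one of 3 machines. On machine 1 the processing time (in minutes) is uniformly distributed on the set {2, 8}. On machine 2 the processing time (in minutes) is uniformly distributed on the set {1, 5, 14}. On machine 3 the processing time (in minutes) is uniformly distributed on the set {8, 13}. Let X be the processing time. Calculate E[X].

E[X | machine 1] = (2+8)/2 = 5.
E[X | machine 2] = (1+5+14)/3 = 20/3.
E[X | machine 3] = (8+13)/2 = 21/2.
E[X] = (1/3)·(5) + (1/3)·(20/3) + (1/3)·(21/2) = 133/18.

133/18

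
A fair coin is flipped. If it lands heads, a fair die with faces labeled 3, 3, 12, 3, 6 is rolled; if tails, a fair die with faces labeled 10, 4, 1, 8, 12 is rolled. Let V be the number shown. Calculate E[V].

E[V | heads] = (3+3+12+3+6)/5 = 27/5.
E[V | tails] = (10+4+1+8+12)/5 = 7.
By the law of total expectation,
E[V] = (1/2)·(27/5) + (1/2)·(7) = 31/5.

31/5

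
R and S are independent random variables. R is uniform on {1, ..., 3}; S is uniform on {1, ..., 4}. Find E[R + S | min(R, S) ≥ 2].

Outcomes with min(R, S) ≥ 2: (2,2), (2,3), (2,4), (3,2), (3,3), (3,4), each with probability 1/12.
E[R + S | min(R, S) ≥ 2] = (4 + 5 + 6 + 5 + 6 + 7) / 6 = 11/2.

11/2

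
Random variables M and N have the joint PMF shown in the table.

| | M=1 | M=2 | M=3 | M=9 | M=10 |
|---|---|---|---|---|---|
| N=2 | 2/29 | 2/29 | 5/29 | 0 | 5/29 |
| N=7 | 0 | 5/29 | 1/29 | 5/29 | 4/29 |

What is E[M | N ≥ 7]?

98/15

P(N ≥ 7) = 15/29.
Σ M·P over the event = 2·(5/29) + 3·(1/29) + 9·(5/29) + 10·(4/29) = 98/29.
E[M | N ≥ 7] = (98/29) / (15/29) = 98/15.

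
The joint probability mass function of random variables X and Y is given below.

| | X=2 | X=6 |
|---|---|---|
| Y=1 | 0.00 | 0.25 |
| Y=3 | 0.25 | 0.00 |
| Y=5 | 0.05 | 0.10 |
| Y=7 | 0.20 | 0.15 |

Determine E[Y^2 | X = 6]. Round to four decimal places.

P(X = 6) = 0.50.
Σ Y^2·P over the event = 1·(0.25) + 25·(0.10) + 49·(0.15) = 10.10.
E[Y^2 | X = 6] = (10.10) / (0.50) = 20.2000.

20.2000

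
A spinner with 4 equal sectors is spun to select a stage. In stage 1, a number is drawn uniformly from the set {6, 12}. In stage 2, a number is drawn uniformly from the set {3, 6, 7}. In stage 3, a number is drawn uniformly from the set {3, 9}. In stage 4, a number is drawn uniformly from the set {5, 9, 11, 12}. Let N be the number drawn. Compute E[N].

355/48

E[N | stage 1] = (6+12)/2 = 9.
E[N | stage 2] = (3+6+7)/3 = 16/3.
E[N | stage 3] = (3+9)/2 = 6.
E[N | stage 4] = (5+9+11+12)/4 = 37/4.
E[N] = (1/4)·(9) + (1/4)·(16/3) + (1/4)·(6) + (1/4)·(37/4) = 355/48.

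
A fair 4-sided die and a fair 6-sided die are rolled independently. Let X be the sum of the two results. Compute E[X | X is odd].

6

P(X is odd) = 1/2.
Σ over the event: 3·1/12 + 5·1/6 + 7·1/6 + 9·1/12 = 3.
E[X | X is odd] = (3) / (1/2) = 6.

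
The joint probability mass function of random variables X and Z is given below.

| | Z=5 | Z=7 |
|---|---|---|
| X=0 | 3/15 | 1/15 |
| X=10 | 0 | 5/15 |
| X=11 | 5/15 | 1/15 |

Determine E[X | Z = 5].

P(Z = 5) = 8/15.
Summing X·P(X=x,Z=y) over the conditioning event gives 11/3.
E[X | Z = 5] = (11/3) / (8/15) = 55/8.

55/8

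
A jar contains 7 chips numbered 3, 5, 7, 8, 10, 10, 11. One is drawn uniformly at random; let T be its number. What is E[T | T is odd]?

13/2

P(T is odd) = 4/7.
Σ over the event: 3·1/7 + 5·1/7 + 7·1/7 + 11·1/7 = 26/7.
E[T | T is odd] = (26/7) / (4/7) = 13/2.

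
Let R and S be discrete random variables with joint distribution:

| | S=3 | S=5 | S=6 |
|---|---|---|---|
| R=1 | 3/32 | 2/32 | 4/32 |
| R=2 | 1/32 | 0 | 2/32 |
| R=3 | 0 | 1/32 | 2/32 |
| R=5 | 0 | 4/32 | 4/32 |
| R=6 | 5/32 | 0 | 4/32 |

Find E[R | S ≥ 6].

P(S ≥ 6) = 1/2.
Summing R·P(R=x,S=y) over the conditioning event gives 29/16.
E[R | S ≥ 6] = (29/16) / (1/2) = 29/8.

29/8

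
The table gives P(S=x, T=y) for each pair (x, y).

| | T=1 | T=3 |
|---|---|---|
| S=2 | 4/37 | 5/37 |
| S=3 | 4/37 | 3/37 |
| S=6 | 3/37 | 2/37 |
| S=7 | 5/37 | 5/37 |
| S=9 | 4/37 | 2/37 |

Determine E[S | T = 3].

84/17

P(T = 3) = 17/37.
Σ S·P over the event = 2·(5/37) + 3·(3/37) + 6·(2/37) + 7·(5/37) + 9·(2/37) = 84/37.
E[S | T = 3] = (84/37) / (17/37) = 84/17.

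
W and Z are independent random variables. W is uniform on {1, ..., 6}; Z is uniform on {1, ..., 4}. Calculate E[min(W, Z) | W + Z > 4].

43/18

P(W + Z > 4) = 3/4.
Summing min(W,Z)·P(x,y) over outcomes with W + Z > 4 gives 43/24.
E[min(W, Z) | W + Z > 4] = (43/24) / (3/4) = 43/18.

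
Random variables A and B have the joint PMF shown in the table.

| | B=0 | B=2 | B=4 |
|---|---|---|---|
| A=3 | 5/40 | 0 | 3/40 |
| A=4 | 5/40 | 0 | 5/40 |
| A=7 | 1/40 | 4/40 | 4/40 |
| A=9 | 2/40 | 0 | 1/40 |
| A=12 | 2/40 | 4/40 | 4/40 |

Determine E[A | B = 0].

P(B = 0) = 3/8.
Σ A·P over the event = 3·(5/40) + 4·(5/40) + 7·(1/40) + 9·(2/40) + 12·(2/40) = 21/10.
E[A | B = 0] = (21/10) / (3/8) = 28/5.

28/5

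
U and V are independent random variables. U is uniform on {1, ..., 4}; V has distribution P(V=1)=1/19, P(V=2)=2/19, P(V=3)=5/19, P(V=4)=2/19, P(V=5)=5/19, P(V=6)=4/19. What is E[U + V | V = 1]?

7/2

P(V = 1) = 1/19.
Summing (U+V)·P(x,y) over outcomes with V = 1 gives 7/38.
E[U + V | V = 1] = (7/38) / (1/19) = 7/2.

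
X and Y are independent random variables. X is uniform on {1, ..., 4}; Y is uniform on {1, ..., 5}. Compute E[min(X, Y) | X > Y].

5/3

P(X > Y) = 3/10.
Summing min(X,Y)·P(x,y) over outcomes with X > Y gives 1/2.
E[min(X, Y) | X > Y] = (1/2) / (3/10) = 5/3.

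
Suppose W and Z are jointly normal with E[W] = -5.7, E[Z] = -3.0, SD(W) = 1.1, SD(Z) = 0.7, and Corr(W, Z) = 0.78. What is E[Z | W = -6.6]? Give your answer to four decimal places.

E[Z | W=x] = μ_Z + ρ(σ_Z/σ_W)(x − μ_W) for jointly normal variables.
E[Z | W=-6.6] = -3.0 + (0.78)·(0.7/1.1)·(-6.6 − (-5.7)) = -3.0 + (0.49636)·(-0.9) = -3.4467.

-3.4467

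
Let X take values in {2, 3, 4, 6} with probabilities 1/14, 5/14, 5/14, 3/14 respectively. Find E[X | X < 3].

2

P(X < 3) = 1/14.
Σ over the event: 2·1/14 = 1/7.
E[X | X < 3] = (1/7) / (1/14) = 2.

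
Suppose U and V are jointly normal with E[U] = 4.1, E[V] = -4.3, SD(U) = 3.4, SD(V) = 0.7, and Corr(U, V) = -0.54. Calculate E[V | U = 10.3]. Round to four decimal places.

-4.9893

For a bivariate normal, E[V | U=x] = μ_V + ρ·(σ_V/σ_U)·(x − μ_U).
E[V | U=10.3] = -4.3 + (-0.54)·(0.7/3.4)·(10.3 − (4.1)) = -4.3 + (-0.11118)·(6.2) = -4.9893.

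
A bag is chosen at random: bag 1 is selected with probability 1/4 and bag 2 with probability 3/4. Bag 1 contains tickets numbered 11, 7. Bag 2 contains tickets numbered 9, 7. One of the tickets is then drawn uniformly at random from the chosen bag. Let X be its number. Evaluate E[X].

E[X | bag 1] = (11+7)/2 = 9.
E[X | bag 2] = (9+7)/2 = 8.
By the law of total expectation,
E[X] = (1/4)·(9) + (3/4)·(8) = 33/4.

33/4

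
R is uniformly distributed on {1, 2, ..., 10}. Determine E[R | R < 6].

Given R < 6, R is equally likely to be any of {1, 2, 3, 4, 5}.
E[R | R < 6] = (1 + 2 + 3 + 4 + 5) / 5 = 3.

3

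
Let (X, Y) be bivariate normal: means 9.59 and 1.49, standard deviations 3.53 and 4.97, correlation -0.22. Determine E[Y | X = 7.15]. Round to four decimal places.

The regression of Y on X has slope ρ·σ_Y/σ_X and passes through (μ_X, μ_Y).
E[Y | X=7.15] = 1.49 + (-0.22)·(4.97/3.53)·(7.15 − (9.59)) = 1.49 + (-0.30975)·(-2.44) = 2.2458.

2.2458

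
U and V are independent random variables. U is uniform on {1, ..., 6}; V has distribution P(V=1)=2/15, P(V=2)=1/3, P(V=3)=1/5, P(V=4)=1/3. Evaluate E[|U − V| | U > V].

113/49

P(U > V) = 49/90.
Summing |U−V|·P(x,y) over outcomes with U > V gives 113/90.
E[|U − V| | U > V] = (113/90) / (49/90) = 113/49.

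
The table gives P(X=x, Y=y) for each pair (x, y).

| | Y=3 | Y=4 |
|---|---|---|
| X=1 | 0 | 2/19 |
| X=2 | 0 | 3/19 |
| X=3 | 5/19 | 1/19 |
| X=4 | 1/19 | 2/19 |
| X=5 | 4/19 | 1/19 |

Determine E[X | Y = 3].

P(Y = 3) = 10/19.
Σ X·P over the event = 3·(5/19) + 4·(1/19) + 5·(4/19) = 39/19.
E[X | Y = 3] = (39/19) / (10/19) = 39/10.

39/10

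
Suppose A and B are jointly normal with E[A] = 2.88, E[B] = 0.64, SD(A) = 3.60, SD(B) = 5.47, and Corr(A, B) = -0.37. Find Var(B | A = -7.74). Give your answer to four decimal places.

Var(B | A=x) = (1 − ρ²)·σ_B².
Var(B | A=-7.74) = (5.47)²·(1 − (-0.37)²) = 29.9209·0.8631 = 25.8247.

25.8247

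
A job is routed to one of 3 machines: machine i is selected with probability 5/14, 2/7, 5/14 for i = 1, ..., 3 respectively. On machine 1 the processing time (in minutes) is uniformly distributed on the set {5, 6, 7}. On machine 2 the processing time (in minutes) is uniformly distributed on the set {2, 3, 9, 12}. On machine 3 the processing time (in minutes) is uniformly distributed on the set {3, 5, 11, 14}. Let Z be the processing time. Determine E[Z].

389/56

E[Z | machine 1] = (5+6+7)/3 = 6.
E[Z | machine 2] = (2+3+9+12)/4 = 13/2.
E[Z | machine 3] = (3+5+11+14)/4 = 33/4.
E[Z] = (5/14)·(6) + (2/7)·(13/2) + (5/14)·(33/4) = 389/56.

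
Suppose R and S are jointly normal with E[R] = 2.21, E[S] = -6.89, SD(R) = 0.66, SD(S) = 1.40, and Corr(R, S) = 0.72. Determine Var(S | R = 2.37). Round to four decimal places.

0.9439

For a bivariate normal, Var(S | R=x) = σ_S²(1 − ρ²).
Var(S | R=2.37) = (1.40)²·(1 − (0.72)²) = 1.96·0.4816 = 0.9439.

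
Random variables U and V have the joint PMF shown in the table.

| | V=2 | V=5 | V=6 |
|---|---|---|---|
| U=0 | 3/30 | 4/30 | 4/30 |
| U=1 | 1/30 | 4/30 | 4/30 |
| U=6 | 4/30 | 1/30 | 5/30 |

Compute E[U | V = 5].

10/9

P(V = 5) = 3/10.
Summing U·P(U=x,V=y) over the conditioning event gives 1/3.
E[U | V = 5] = (1/3) / (3/10) = 10/9.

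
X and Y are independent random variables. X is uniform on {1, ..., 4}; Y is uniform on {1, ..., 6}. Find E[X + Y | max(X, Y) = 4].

44/7

Outcomes with max(X, Y) = 4: (1,4), (2,4), (3,4), (4,1), (4,2), (4,3), (4,4), each with probability 1/24.
E[X + Y | max(X, Y) = 4] = (5 + 6 + 7 + 5 + 6 + 7 + 8) / 7 = 44/7.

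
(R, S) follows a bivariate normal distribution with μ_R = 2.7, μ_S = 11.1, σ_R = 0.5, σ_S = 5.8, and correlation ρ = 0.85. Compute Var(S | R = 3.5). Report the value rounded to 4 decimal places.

For a bivariate normal, Var(S | R=x) = σ_S²(1 − ρ²).
Var(S | R=3.5) = (5.8)²·(1 − (0.85)²) = 33.64·0.2775 = 9.3351.

9.3351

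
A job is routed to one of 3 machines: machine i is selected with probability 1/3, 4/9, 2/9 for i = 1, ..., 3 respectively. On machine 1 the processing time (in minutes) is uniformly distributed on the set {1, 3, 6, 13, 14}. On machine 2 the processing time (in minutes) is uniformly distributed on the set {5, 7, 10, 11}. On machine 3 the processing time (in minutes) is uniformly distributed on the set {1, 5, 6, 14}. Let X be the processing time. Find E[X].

E[X | machine 1] = (1+3+6+13+14)/5 = 37/5.
E[X | machine 2] = (5+7+10+11)/4 = 33/4.
E[X | machine 3] = (1+5+6+14)/4 = 13/2.
By the law of total expectation,
E[X] = (1/3)·(37/5) + (4/9)·(33/4) + (2/9)·(13/2) = 341/45.

341/45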